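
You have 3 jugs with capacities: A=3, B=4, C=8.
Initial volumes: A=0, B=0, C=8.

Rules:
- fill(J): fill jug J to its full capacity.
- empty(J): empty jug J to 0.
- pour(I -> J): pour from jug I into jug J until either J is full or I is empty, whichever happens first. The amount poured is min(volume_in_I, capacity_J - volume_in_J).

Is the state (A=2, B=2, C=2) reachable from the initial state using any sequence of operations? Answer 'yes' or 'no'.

Answer: no

Derivation:
BFS explored all 138 reachable states.
Reachable set includes: (0,0,0), (0,0,1), (0,0,2), (0,0,3), (0,0,4), (0,0,5), (0,0,6), (0,0,7), (0,0,8), (0,1,0), (0,1,1), (0,1,2) ...
Target (A=2, B=2, C=2) not in reachable set → no.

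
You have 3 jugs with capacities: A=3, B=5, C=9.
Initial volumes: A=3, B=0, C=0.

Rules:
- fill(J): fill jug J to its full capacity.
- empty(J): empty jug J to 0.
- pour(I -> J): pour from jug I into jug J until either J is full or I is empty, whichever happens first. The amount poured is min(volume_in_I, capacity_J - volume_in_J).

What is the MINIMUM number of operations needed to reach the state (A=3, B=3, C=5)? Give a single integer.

BFS from (A=3, B=0, C=0). One shortest path:
  1. fill(B) -> (A=3 B=5 C=0)
  2. pour(B -> C) -> (A=3 B=0 C=5)
  3. pour(A -> B) -> (A=0 B=3 C=5)
  4. fill(A) -> (A=3 B=3 C=5)
Reached target in 4 moves.

Answer: 4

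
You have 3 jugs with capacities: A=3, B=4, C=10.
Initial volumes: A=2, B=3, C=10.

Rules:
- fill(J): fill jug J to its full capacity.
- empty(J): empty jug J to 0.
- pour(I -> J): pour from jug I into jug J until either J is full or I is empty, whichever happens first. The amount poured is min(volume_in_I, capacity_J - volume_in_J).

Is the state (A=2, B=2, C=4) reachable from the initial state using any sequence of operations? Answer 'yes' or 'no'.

BFS explored all 166 reachable states.
Reachable set includes: (0,0,0), (0,0,1), (0,0,2), (0,0,3), (0,0,4), (0,0,5), (0,0,6), (0,0,7), (0,0,8), (0,0,9), (0,0,10), (0,1,0) ...
Target (A=2, B=2, C=4) not in reachable set → no.

Answer: no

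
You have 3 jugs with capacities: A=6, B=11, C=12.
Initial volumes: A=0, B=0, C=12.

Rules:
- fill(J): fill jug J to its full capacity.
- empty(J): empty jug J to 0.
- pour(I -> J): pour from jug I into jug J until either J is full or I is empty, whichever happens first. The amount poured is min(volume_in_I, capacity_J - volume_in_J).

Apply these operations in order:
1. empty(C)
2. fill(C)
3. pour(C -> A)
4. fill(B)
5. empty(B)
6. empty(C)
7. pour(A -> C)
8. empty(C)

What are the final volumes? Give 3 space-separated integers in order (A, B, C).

Answer: 0 0 0

Derivation:
Step 1: empty(C) -> (A=0 B=0 C=0)
Step 2: fill(C) -> (A=0 B=0 C=12)
Step 3: pour(C -> A) -> (A=6 B=0 C=6)
Step 4: fill(B) -> (A=6 B=11 C=6)
Step 5: empty(B) -> (A=6 B=0 C=6)
Step 6: empty(C) -> (A=6 B=0 C=0)
Step 7: pour(A -> C) -> (A=0 B=0 C=6)
Step 8: empty(C) -> (A=0 B=0 C=0)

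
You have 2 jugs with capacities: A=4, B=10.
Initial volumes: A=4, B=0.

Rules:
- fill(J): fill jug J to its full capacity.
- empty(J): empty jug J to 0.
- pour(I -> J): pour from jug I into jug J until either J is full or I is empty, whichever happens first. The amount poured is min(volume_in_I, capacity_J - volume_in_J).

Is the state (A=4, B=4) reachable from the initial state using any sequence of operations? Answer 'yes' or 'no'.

BFS from (A=4, B=0):
  1. pour(A -> B) -> (A=0 B=4)
  2. fill(A) -> (A=4 B=4)
Target reached → yes.

Answer: yes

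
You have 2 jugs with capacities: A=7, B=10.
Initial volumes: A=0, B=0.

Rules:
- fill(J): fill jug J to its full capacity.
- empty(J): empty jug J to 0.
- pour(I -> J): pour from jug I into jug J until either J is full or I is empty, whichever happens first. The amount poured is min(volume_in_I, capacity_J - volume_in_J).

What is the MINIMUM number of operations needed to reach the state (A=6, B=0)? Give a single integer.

Answer: 8

Derivation:
BFS from (A=0, B=0). One shortest path:
  1. fill(B) -> (A=0 B=10)
  2. pour(B -> A) -> (A=7 B=3)
  3. empty(A) -> (A=0 B=3)
  4. pour(B -> A) -> (A=3 B=0)
  5. fill(B) -> (A=3 B=10)
  6. pour(B -> A) -> (A=7 B=6)
  7. empty(A) -> (A=0 B=6)
  8. pour(B -> A) -> (A=6 B=0)
Reached target in 8 moves.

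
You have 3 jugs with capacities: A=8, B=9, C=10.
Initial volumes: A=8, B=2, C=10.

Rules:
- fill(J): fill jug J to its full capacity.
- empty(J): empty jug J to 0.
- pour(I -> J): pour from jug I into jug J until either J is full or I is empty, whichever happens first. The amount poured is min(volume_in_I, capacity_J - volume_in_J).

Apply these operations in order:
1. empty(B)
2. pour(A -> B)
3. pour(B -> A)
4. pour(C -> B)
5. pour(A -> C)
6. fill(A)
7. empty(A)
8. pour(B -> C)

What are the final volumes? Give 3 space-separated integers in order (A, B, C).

Answer: 0 8 10

Derivation:
Step 1: empty(B) -> (A=8 B=0 C=10)
Step 2: pour(A -> B) -> (A=0 B=8 C=10)
Step 3: pour(B -> A) -> (A=8 B=0 C=10)
Step 4: pour(C -> B) -> (A=8 B=9 C=1)
Step 5: pour(A -> C) -> (A=0 B=9 C=9)
Step 6: fill(A) -> (A=8 B=9 C=9)
Step 7: empty(A) -> (A=0 B=9 C=9)
Step 8: pour(B -> C) -> (A=0 B=8 C=10)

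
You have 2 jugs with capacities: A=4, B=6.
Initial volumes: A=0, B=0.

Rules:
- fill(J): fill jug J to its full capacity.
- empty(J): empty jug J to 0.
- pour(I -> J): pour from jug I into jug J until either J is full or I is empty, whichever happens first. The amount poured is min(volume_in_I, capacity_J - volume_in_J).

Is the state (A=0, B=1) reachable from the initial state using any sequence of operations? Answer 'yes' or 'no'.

Answer: no

Derivation:
BFS explored all 10 reachable states.
Reachable set includes: (0,0), (0,2), (0,4), (0,6), (2,0), (2,6), (4,0), (4,2), (4,4), (4,6)
Target (A=0, B=1) not in reachable set → no.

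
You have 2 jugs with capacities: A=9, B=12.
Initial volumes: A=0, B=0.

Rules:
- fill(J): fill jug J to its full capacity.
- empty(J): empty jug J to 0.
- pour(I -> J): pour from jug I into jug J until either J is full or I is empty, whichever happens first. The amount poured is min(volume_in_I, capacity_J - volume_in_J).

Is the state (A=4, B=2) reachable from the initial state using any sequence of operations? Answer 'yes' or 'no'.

Answer: no

Derivation:
BFS explored all 14 reachable states.
Reachable set includes: (0,0), (0,3), (0,6), (0,9), (0,12), (3,0), (3,12), (6,0), (6,12), (9,0), (9,3), (9,6) ...
Target (A=4, B=2) not in reachable set → no.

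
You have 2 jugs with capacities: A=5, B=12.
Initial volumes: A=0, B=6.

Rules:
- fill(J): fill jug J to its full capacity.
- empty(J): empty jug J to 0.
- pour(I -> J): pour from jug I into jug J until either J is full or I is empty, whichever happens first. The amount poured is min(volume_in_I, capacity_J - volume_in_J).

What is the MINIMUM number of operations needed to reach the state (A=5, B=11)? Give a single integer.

BFS from (A=0, B=6). One shortest path:
  1. fill(A) -> (A=5 B=6)
  2. pour(A -> B) -> (A=0 B=11)
  3. fill(A) -> (A=5 B=11)
Reached target in 3 moves.

Answer: 3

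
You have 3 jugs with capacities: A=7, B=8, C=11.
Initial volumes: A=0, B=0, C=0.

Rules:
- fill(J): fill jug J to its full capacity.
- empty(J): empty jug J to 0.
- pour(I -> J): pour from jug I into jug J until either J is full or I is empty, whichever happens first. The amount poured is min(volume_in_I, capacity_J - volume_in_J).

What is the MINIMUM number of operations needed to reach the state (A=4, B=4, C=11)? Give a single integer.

Answer: 7

Derivation:
BFS from (A=0, B=0, C=0). One shortest path:
  1. fill(C) -> (A=0 B=0 C=11)
  2. pour(C -> A) -> (A=7 B=0 C=4)
  3. pour(A -> B) -> (A=0 B=7 C=4)
  4. pour(C -> A) -> (A=4 B=7 C=0)
  5. pour(B -> C) -> (A=4 B=0 C=7)
  6. fill(B) -> (A=4 B=8 C=7)
  7. pour(B -> C) -> (A=4 B=4 C=11)
Reached target in 7 moves.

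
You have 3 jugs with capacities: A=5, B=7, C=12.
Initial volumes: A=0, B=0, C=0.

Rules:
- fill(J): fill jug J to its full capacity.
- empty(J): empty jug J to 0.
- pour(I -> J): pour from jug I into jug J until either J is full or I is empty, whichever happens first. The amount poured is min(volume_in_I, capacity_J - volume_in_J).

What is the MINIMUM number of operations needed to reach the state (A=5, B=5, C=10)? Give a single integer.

BFS from (A=0, B=0, C=0). One shortest path:
  1. fill(A) -> (A=5 B=0 C=0)
  2. pour(A -> B) -> (A=0 B=5 C=0)
  3. fill(A) -> (A=5 B=5 C=0)
  4. pour(A -> C) -> (A=0 B=5 C=5)
  5. fill(A) -> (A=5 B=5 C=5)
  6. pour(A -> C) -> (A=0 B=5 C=10)
  7. fill(A) -> (A=5 B=5 C=10)
Reached target in 7 moves.

Answer: 7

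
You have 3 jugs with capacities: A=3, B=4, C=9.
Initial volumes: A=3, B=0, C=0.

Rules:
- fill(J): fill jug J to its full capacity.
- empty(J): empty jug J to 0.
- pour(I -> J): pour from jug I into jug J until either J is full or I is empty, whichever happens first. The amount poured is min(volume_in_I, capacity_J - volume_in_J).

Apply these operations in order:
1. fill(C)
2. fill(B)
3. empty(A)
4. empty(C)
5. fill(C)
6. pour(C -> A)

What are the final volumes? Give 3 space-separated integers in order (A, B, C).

Step 1: fill(C) -> (A=3 B=0 C=9)
Step 2: fill(B) -> (A=3 B=4 C=9)
Step 3: empty(A) -> (A=0 B=4 C=9)
Step 4: empty(C) -> (A=0 B=4 C=0)
Step 5: fill(C) -> (A=0 B=4 C=9)
Step 6: pour(C -> A) -> (A=3 B=4 C=6)

Answer: 3 4 6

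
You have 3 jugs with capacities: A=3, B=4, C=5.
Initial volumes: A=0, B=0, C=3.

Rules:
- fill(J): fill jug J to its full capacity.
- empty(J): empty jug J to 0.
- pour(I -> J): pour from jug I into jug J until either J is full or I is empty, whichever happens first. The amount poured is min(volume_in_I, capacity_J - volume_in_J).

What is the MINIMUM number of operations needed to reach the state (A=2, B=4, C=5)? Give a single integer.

BFS from (A=0, B=0, C=3). One shortest path:
  1. fill(A) -> (A=3 B=0 C=3)
  2. pour(C -> B) -> (A=3 B=3 C=0)
  3. fill(C) -> (A=3 B=3 C=5)
  4. pour(A -> B) -> (A=2 B=4 C=5)
Reached target in 4 moves.

Answer: 4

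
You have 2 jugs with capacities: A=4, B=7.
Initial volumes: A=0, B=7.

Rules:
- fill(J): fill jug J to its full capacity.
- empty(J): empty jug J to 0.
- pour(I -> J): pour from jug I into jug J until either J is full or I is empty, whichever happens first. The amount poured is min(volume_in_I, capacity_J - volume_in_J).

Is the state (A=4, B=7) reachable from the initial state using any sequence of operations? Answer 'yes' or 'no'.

BFS from (A=0, B=7):
  1. fill(A) -> (A=4 B=7)
Target reached → yes.

Answer: yes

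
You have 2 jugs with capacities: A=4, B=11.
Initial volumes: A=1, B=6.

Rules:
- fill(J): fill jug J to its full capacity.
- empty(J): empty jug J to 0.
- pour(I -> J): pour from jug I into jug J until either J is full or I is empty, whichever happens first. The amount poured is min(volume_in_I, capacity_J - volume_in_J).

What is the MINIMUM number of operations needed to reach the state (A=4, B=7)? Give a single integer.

BFS from (A=1, B=6). One shortest path:
  1. pour(A -> B) -> (A=0 B=7)
  2. fill(A) -> (A=4 B=7)
Reached target in 2 moves.

Answer: 2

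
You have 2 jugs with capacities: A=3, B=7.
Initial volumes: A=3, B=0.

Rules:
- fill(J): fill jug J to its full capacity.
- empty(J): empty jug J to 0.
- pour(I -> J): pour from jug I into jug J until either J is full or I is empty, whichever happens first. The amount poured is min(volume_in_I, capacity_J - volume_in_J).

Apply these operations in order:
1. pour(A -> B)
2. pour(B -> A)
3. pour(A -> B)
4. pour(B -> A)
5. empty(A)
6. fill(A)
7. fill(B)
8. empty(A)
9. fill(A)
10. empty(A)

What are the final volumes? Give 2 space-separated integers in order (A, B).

Answer: 0 7

Derivation:
Step 1: pour(A -> B) -> (A=0 B=3)
Step 2: pour(B -> A) -> (A=3 B=0)
Step 3: pour(A -> B) -> (A=0 B=3)
Step 4: pour(B -> A) -> (A=3 B=0)
Step 5: empty(A) -> (A=0 B=0)
Step 6: fill(A) -> (A=3 B=0)
Step 7: fill(B) -> (A=3 B=7)
Step 8: empty(A) -> (A=0 B=7)
Step 9: fill(A) -> (A=3 B=7)
Step 10: empty(A) -> (A=0 B=7)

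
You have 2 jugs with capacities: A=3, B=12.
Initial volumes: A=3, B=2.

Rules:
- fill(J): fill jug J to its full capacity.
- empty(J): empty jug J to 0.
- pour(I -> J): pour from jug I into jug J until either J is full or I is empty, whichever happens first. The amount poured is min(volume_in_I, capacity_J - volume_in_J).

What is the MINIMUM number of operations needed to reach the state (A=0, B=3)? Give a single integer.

Answer: 2

Derivation:
BFS from (A=3, B=2). One shortest path:
  1. empty(B) -> (A=3 B=0)
  2. pour(A -> B) -> (A=0 B=3)
Reached target in 2 moves.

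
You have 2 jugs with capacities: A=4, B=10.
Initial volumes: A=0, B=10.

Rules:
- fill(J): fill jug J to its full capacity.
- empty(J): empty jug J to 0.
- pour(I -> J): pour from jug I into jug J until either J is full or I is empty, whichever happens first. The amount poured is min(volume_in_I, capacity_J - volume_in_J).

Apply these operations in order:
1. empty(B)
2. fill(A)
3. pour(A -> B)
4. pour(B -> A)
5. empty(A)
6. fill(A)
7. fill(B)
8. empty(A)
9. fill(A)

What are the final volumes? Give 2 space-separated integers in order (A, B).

Answer: 4 10

Derivation:
Step 1: empty(B) -> (A=0 B=0)
Step 2: fill(A) -> (A=4 B=0)
Step 3: pour(A -> B) -> (A=0 B=4)
Step 4: pour(B -> A) -> (A=4 B=0)
Step 5: empty(A) -> (A=0 B=0)
Step 6: fill(A) -> (A=4 B=0)
Step 7: fill(B) -> (A=4 B=10)
Step 8: empty(A) -> (A=0 B=10)
Step 9: fill(A) -> (A=4 B=10)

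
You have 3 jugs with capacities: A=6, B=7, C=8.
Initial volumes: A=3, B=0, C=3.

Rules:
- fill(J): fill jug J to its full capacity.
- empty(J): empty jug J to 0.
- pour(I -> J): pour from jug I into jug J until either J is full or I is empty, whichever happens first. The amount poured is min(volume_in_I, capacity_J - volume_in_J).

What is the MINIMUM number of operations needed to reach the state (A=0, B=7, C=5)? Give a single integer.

Answer: 4

Derivation:
BFS from (A=3, B=0, C=3). One shortest path:
  1. fill(B) -> (A=3 B=7 C=3)
  2. fill(C) -> (A=3 B=7 C=8)
  3. pour(C -> A) -> (A=6 B=7 C=5)
  4. empty(A) -> (A=0 B=7 C=5)
Reached target in 4 moves.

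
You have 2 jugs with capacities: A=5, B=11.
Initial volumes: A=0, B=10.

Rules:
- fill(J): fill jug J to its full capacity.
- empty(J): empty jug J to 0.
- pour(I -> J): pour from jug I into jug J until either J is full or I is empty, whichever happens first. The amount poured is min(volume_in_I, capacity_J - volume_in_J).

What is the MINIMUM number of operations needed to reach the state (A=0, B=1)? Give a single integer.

BFS from (A=0, B=10). One shortest path:
  1. fill(B) -> (A=0 B=11)
  2. pour(B -> A) -> (A=5 B=6)
  3. empty(A) -> (A=0 B=6)
  4. pour(B -> A) -> (A=5 B=1)
  5. empty(A) -> (A=0 B=1)
Reached target in 5 moves.

Answer: 5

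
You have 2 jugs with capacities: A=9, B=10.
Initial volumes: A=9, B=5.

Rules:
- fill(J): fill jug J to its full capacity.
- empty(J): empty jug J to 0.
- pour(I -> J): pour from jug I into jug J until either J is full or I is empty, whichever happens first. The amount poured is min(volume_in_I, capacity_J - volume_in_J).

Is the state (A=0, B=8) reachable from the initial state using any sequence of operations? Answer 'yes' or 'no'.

BFS from (A=9, B=5):
  1. empty(B) -> (A=9 B=0)
  2. pour(A -> B) -> (A=0 B=9)
  3. fill(A) -> (A=9 B=9)
  4. pour(A -> B) -> (A=8 B=10)
  5. empty(B) -> (A=8 B=0)
  6. pour(A -> B) -> (A=0 B=8)
Target reached → yes.

Answer: yes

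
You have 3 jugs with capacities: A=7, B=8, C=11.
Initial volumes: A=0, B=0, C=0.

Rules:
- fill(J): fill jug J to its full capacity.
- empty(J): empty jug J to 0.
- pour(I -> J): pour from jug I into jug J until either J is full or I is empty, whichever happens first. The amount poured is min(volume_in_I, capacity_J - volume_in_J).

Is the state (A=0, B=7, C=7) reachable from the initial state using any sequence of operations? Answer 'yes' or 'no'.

Answer: yes

Derivation:
BFS from (A=0, B=0, C=0):
  1. fill(A) -> (A=7 B=0 C=0)
  2. pour(A -> B) -> (A=0 B=7 C=0)
  3. fill(A) -> (A=7 B=7 C=0)
  4. pour(A -> C) -> (A=0 B=7 C=7)
Target reached → yes.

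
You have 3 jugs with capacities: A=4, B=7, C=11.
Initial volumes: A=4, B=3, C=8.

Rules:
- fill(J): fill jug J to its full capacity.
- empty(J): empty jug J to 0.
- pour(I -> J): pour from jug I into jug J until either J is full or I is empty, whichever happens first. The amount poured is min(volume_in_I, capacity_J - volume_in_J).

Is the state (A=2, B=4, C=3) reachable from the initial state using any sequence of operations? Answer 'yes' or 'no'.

Answer: no

Derivation:
BFS explored all 300 reachable states.
Reachable set includes: (0,0,0), (0,0,1), (0,0,2), (0,0,3), (0,0,4), (0,0,5), (0,0,6), (0,0,7), (0,0,8), (0,0,9), (0,0,10), (0,0,11) ...
Target (A=2, B=4, C=3) not in reachable set → no.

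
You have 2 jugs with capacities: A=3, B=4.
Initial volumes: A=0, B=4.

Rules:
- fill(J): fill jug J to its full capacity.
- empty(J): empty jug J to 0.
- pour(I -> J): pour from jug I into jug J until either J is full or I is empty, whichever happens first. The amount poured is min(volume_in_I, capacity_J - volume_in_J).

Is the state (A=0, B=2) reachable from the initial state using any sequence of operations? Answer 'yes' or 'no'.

Answer: yes

Derivation:
BFS from (A=0, B=4):
  1. pour(B -> A) -> (A=3 B=1)
  2. empty(A) -> (A=0 B=1)
  3. pour(B -> A) -> (A=1 B=0)
  4. fill(B) -> (A=1 B=4)
  5. pour(B -> A) -> (A=3 B=2)
  6. empty(A) -> (A=0 B=2)
Target reached → yes.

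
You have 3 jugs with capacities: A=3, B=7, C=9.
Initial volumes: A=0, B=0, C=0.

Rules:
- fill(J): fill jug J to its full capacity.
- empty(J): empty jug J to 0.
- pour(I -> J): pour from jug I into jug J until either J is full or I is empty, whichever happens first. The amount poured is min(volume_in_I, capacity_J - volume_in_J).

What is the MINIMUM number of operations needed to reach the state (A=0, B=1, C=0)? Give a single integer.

BFS from (A=0, B=0, C=0). One shortest path:
  1. fill(A) -> (A=3 B=0 C=0)
  2. fill(B) -> (A=3 B=7 C=0)
  3. pour(A -> C) -> (A=0 B=7 C=3)
  4. pour(B -> C) -> (A=0 B=1 C=9)
  5. empty(C) -> (A=0 B=1 C=0)
Reached target in 5 moves.

Answer: 5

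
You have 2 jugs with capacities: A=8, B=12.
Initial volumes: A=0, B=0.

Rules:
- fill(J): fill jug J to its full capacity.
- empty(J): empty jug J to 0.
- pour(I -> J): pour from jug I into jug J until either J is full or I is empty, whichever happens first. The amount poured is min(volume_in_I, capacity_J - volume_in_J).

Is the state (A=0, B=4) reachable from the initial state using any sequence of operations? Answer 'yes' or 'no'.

BFS from (A=0, B=0):
  1. fill(B) -> (A=0 B=12)
  2. pour(B -> A) -> (A=8 B=4)
  3. empty(A) -> (A=0 B=4)
Target reached → yes.

Answer: yes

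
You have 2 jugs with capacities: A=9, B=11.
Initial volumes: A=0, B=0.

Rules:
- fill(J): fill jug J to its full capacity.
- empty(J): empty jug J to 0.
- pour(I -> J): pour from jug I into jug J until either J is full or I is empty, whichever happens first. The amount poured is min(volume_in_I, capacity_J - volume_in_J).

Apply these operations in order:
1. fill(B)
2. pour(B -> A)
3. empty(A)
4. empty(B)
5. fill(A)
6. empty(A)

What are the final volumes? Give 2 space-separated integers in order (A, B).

Answer: 0 0

Derivation:
Step 1: fill(B) -> (A=0 B=11)
Step 2: pour(B -> A) -> (A=9 B=2)
Step 3: empty(A) -> (A=0 B=2)
Step 4: empty(B) -> (A=0 B=0)
Step 5: fill(A) -> (A=9 B=0)
Step 6: empty(A) -> (A=0 B=0)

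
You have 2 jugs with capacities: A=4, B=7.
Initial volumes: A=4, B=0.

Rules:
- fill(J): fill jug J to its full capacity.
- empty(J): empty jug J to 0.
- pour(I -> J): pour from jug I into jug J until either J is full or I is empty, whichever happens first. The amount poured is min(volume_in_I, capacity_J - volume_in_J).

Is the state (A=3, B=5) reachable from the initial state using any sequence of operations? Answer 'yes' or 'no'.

BFS explored all 22 reachable states.
Reachable set includes: (0,0), (0,1), (0,2), (0,3), (0,4), (0,5), (0,6), (0,7), (1,0), (1,7), (2,0), (2,7) ...
Target (A=3, B=5) not in reachable set → no.

Answer: no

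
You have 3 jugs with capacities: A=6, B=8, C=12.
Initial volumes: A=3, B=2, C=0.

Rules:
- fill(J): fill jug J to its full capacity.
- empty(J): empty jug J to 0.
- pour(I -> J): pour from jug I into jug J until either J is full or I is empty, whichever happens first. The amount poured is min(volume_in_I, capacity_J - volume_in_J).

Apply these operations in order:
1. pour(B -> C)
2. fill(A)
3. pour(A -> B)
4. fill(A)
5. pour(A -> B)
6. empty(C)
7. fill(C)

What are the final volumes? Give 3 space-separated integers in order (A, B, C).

Step 1: pour(B -> C) -> (A=3 B=0 C=2)
Step 2: fill(A) -> (A=6 B=0 C=2)
Step 3: pour(A -> B) -> (A=0 B=6 C=2)
Step 4: fill(A) -> (A=6 B=6 C=2)
Step 5: pour(A -> B) -> (A=4 B=8 C=2)
Step 6: empty(C) -> (A=4 B=8 C=0)
Step 7: fill(C) -> (A=4 B=8 C=12)

Answer: 4 8 12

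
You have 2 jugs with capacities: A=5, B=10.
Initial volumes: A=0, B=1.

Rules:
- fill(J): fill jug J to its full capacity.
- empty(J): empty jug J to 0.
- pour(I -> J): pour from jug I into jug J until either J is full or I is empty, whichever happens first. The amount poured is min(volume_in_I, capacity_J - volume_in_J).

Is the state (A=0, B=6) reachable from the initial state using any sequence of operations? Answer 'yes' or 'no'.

Answer: yes

Derivation:
BFS from (A=0, B=1):
  1. fill(A) -> (A=5 B=1)
  2. pour(A -> B) -> (A=0 B=6)
Target reached → yes.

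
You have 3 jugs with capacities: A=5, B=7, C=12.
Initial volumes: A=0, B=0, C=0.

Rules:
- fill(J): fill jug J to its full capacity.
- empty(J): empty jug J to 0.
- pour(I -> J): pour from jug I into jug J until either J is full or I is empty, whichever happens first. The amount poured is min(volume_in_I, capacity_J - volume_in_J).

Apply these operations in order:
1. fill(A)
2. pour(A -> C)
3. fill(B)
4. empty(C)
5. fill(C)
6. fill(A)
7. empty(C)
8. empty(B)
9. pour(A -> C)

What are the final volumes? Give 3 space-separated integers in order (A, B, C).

Step 1: fill(A) -> (A=5 B=0 C=0)
Step 2: pour(A -> C) -> (A=0 B=0 C=5)
Step 3: fill(B) -> (A=0 B=7 C=5)
Step 4: empty(C) -> (A=0 B=7 C=0)
Step 5: fill(C) -> (A=0 B=7 C=12)
Step 6: fill(A) -> (A=5 B=7 C=12)
Step 7: empty(C) -> (A=5 B=7 C=0)
Step 8: empty(B) -> (A=5 B=0 C=0)
Step 9: pour(A -> C) -> (A=0 B=0 C=5)

Answer: 0 0 5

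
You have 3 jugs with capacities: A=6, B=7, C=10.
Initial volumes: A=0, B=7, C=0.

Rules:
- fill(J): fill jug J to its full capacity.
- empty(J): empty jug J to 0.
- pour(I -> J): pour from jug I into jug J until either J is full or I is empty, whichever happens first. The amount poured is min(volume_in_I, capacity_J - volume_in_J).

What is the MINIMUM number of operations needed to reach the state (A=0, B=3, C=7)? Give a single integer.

Answer: 6

Derivation:
BFS from (A=0, B=7, C=0). One shortest path:
  1. empty(B) -> (A=0 B=0 C=0)
  2. fill(C) -> (A=0 B=0 C=10)
  3. pour(C -> B) -> (A=0 B=7 C=3)
  4. pour(C -> A) -> (A=3 B=7 C=0)
  5. pour(B -> C) -> (A=3 B=0 C=7)
  6. pour(A -> B) -> (A=0 B=3 C=7)
Reached target in 6 moves.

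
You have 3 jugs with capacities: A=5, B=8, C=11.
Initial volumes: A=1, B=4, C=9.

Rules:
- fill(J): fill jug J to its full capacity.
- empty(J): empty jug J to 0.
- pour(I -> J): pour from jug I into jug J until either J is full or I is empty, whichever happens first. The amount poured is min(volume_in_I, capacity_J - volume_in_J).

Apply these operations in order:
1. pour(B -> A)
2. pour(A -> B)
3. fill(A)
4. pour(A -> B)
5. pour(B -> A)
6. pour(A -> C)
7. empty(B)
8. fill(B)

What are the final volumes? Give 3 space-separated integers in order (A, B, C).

Step 1: pour(B -> A) -> (A=5 B=0 C=9)
Step 2: pour(A -> B) -> (A=0 B=5 C=9)
Step 3: fill(A) -> (A=5 B=5 C=9)
Step 4: pour(A -> B) -> (A=2 B=8 C=9)
Step 5: pour(B -> A) -> (A=5 B=5 C=9)
Step 6: pour(A -> C) -> (A=3 B=5 C=11)
Step 7: empty(B) -> (A=3 B=0 C=11)
Step 8: fill(B) -> (A=3 B=8 C=11)

Answer: 3 8 11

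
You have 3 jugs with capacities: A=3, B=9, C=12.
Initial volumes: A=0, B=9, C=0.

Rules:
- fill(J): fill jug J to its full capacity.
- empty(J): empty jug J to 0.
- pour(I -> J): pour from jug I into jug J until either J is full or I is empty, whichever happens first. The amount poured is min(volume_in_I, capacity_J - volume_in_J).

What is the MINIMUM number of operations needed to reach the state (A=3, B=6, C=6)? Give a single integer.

Answer: 5

Derivation:
BFS from (A=0, B=9, C=0). One shortest path:
  1. fill(A) -> (A=3 B=9 C=0)
  2. pour(A -> C) -> (A=0 B=9 C=3)
  3. fill(A) -> (A=3 B=9 C=3)
  4. pour(A -> C) -> (A=0 B=9 C=6)
  5. pour(B -> A) -> (A=3 B=6 C=6)
Reached target in 5 moves.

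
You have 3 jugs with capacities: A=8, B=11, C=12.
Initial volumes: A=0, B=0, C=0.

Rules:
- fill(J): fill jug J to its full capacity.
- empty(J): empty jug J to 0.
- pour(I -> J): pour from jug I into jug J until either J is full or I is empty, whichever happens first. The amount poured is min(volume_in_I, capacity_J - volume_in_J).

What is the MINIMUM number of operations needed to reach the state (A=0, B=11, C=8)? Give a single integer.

Answer: 3

Derivation:
BFS from (A=0, B=0, C=0). One shortest path:
  1. fill(A) -> (A=8 B=0 C=0)
  2. fill(B) -> (A=8 B=11 C=0)
  3. pour(A -> C) -> (A=0 B=11 C=8)
Reached target in 3 moves.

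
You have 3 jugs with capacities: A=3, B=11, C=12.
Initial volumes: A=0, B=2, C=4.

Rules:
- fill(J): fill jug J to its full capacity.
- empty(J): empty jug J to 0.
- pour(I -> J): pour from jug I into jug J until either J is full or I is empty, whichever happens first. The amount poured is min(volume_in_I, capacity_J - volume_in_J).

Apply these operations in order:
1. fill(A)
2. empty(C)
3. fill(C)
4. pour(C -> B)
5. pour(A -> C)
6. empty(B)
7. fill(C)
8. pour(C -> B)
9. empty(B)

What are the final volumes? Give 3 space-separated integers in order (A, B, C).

Answer: 0 0 1

Derivation:
Step 1: fill(A) -> (A=3 B=2 C=4)
Step 2: empty(C) -> (A=3 B=2 C=0)
Step 3: fill(C) -> (A=3 B=2 C=12)
Step 4: pour(C -> B) -> (A=3 B=11 C=3)
Step 5: pour(A -> C) -> (A=0 B=11 C=6)
Step 6: empty(B) -> (A=0 B=0 C=6)
Step 7: fill(C) -> (A=0 B=0 C=12)
Step 8: pour(C -> B) -> (A=0 B=11 C=1)
Step 9: empty(B) -> (A=0 B=0 C=1)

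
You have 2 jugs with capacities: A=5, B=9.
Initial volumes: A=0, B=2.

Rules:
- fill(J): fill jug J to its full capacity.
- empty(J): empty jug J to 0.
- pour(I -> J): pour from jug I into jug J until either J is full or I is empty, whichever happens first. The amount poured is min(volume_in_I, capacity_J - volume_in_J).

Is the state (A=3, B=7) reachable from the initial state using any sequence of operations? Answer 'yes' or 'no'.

Answer: no

Derivation:
BFS explored all 28 reachable states.
Reachable set includes: (0,0), (0,1), (0,2), (0,3), (0,4), (0,5), (0,6), (0,7), (0,8), (0,9), (1,0), (1,9) ...
Target (A=3, B=7) not in reachable set → no.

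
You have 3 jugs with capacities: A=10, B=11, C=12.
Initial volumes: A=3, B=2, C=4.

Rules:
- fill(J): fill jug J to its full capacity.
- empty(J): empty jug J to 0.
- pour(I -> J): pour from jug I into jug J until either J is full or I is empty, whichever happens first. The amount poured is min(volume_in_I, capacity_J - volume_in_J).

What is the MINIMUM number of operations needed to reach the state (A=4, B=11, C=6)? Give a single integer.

Answer: 4

Derivation:
BFS from (A=3, B=2, C=4). One shortest path:
  1. pour(A -> B) -> (A=0 B=5 C=4)
  2. pour(C -> A) -> (A=4 B=5 C=0)
  3. fill(C) -> (A=4 B=5 C=12)
  4. pour(C -> B) -> (A=4 B=11 C=6)
Reached target in 4 moves.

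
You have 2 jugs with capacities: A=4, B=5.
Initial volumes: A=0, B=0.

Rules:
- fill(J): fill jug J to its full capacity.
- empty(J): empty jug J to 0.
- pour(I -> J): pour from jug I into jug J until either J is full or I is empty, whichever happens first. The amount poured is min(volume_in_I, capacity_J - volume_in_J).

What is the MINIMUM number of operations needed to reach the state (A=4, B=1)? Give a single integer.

BFS from (A=0, B=0). One shortest path:
  1. fill(B) -> (A=0 B=5)
  2. pour(B -> A) -> (A=4 B=1)
Reached target in 2 moves.

Answer: 2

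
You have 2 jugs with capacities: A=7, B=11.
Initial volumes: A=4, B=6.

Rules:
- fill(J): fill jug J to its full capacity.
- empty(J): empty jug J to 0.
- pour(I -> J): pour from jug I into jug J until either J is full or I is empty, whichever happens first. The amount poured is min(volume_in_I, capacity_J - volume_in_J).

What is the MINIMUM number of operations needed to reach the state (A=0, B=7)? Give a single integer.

Answer: 3

Derivation:
BFS from (A=4, B=6). One shortest path:
  1. fill(A) -> (A=7 B=6)
  2. empty(B) -> (A=7 B=0)
  3. pour(A -> B) -> (A=0 B=7)
Reached target in 3 moves.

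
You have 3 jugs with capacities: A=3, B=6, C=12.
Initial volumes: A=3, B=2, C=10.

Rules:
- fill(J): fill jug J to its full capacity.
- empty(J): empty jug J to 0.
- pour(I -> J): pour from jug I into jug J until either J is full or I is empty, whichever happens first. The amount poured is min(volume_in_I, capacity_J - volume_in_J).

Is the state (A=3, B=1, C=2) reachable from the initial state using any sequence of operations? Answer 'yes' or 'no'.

Answer: yes

Derivation:
BFS from (A=3, B=2, C=10):
  1. pour(A -> C) -> (A=1 B=2 C=12)
  2. empty(C) -> (A=1 B=2 C=0)
  3. pour(B -> C) -> (A=1 B=0 C=2)
  4. pour(A -> B) -> (A=0 B=1 C=2)
  5. fill(A) -> (A=3 B=1 C=2)
Target reached → yes.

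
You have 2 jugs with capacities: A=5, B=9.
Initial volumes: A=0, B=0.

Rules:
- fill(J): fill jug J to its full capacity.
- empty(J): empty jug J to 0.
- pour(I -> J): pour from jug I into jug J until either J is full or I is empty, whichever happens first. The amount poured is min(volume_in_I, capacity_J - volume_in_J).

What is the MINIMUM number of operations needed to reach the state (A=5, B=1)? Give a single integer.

Answer: 7

Derivation:
BFS from (A=0, B=0). One shortest path:
  1. fill(A) -> (A=5 B=0)
  2. pour(A -> B) -> (A=0 B=5)
  3. fill(A) -> (A=5 B=5)
  4. pour(A -> B) -> (A=1 B=9)
  5. empty(B) -> (A=1 B=0)
  6. pour(A -> B) -> (A=0 B=1)
  7. fill(A) -> (A=5 B=1)
Reached target in 7 moves.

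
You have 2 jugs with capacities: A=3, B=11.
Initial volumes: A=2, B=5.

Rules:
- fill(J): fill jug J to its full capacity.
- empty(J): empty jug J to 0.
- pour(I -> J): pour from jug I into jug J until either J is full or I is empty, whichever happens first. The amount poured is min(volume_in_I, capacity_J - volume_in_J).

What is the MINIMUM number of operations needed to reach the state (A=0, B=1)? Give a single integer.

BFS from (A=2, B=5). One shortest path:
  1. pour(B -> A) -> (A=3 B=4)
  2. empty(A) -> (A=0 B=4)
  3. pour(B -> A) -> (A=3 B=1)
  4. empty(A) -> (A=0 B=1)
Reached target in 4 moves.

Answer: 4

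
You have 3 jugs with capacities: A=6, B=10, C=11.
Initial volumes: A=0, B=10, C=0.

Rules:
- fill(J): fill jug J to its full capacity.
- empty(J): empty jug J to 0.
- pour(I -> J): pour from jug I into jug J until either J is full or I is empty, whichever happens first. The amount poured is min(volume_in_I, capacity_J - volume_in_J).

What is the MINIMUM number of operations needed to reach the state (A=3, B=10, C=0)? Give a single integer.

Answer: 8

Derivation:
BFS from (A=0, B=10, C=0). One shortest path:
  1. pour(B -> A) -> (A=6 B=4 C=0)
  2. empty(A) -> (A=0 B=4 C=0)
  3. pour(B -> A) -> (A=4 B=0 C=0)
  4. fill(B) -> (A=4 B=10 C=0)
  5. pour(B -> C) -> (A=4 B=0 C=10)
  6. fill(B) -> (A=4 B=10 C=10)
  7. pour(A -> C) -> (A=3 B=10 C=11)
  8. empty(C) -> (A=3 B=10 C=0)
Reached target in 8 moves.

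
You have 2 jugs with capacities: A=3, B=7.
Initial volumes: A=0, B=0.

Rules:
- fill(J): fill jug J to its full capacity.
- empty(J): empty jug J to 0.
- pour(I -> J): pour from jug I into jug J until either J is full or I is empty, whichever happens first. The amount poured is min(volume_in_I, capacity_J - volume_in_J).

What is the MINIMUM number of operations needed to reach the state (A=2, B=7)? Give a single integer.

BFS from (A=0, B=0). One shortest path:
  1. fill(A) -> (A=3 B=0)
  2. pour(A -> B) -> (A=0 B=3)
  3. fill(A) -> (A=3 B=3)
  4. pour(A -> B) -> (A=0 B=6)
  5. fill(A) -> (A=3 B=6)
  6. pour(A -> B) -> (A=2 B=7)
Reached target in 6 moves.

Answer: 6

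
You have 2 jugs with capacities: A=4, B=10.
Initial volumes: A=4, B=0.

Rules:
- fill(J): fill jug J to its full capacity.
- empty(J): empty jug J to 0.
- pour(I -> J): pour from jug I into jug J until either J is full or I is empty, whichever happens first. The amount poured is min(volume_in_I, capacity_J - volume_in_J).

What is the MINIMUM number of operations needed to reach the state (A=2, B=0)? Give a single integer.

BFS from (A=4, B=0). One shortest path:
  1. pour(A -> B) -> (A=0 B=4)
  2. fill(A) -> (A=4 B=4)
  3. pour(A -> B) -> (A=0 B=8)
  4. fill(A) -> (A=4 B=8)
  5. pour(A -> B) -> (A=2 B=10)
  6. empty(B) -> (A=2 B=0)
Reached target in 6 moves.

Answer: 6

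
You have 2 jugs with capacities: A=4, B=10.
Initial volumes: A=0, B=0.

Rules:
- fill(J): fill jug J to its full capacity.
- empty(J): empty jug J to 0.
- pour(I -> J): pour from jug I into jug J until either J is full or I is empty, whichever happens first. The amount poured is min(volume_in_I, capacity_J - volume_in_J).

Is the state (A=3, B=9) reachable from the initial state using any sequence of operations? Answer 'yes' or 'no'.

BFS explored all 14 reachable states.
Reachable set includes: (0,0), (0,2), (0,4), (0,6), (0,8), (0,10), (2,0), (2,10), (4,0), (4,2), (4,4), (4,6) ...
Target (A=3, B=9) not in reachable set → no.

Answer: no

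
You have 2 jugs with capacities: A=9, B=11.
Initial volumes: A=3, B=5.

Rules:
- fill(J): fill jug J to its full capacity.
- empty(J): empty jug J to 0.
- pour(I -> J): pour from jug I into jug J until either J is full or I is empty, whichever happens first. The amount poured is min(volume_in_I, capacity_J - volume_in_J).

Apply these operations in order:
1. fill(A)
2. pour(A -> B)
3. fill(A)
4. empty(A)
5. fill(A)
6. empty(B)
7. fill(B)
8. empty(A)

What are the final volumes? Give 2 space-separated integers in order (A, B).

Answer: 0 11

Derivation:
Step 1: fill(A) -> (A=9 B=5)
Step 2: pour(A -> B) -> (A=3 B=11)
Step 3: fill(A) -> (A=9 B=11)
Step 4: empty(A) -> (A=0 B=11)
Step 5: fill(A) -> (A=9 B=11)
Step 6: empty(B) -> (A=9 B=0)
Step 7: fill(B) -> (A=9 B=11)
Step 8: empty(A) -> (A=0 B=11)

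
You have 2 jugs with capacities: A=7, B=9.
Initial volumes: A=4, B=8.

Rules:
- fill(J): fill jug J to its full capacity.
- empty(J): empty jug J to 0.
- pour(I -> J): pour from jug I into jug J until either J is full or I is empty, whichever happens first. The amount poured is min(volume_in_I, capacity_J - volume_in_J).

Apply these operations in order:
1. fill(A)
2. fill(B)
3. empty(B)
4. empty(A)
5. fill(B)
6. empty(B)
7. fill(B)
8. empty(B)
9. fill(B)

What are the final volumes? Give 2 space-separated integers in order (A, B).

Answer: 0 9

Derivation:
Step 1: fill(A) -> (A=7 B=8)
Step 2: fill(B) -> (A=7 B=9)
Step 3: empty(B) -> (A=7 B=0)
Step 4: empty(A) -> (A=0 B=0)
Step 5: fill(B) -> (A=0 B=9)
Step 6: empty(B) -> (A=0 B=0)
Step 7: fill(B) -> (A=0 B=9)
Step 8: empty(B) -> (A=0 B=0)
Step 9: fill(B) -> (A=0 B=9)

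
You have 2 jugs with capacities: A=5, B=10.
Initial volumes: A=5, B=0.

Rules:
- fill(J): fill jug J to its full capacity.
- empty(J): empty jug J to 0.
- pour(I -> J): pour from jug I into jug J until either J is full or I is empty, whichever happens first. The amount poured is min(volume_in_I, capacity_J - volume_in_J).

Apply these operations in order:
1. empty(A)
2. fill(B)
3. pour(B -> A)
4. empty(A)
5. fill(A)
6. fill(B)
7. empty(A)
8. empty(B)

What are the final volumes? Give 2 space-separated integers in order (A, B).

Answer: 0 0

Derivation:
Step 1: empty(A) -> (A=0 B=0)
Step 2: fill(B) -> (A=0 B=10)
Step 3: pour(B -> A) -> (A=5 B=5)
Step 4: empty(A) -> (A=0 B=5)
Step 5: fill(A) -> (A=5 B=5)
Step 6: fill(B) -> (A=5 B=10)
Step 7: empty(A) -> (A=0 B=10)
Step 8: empty(B) -> (A=0 B=0)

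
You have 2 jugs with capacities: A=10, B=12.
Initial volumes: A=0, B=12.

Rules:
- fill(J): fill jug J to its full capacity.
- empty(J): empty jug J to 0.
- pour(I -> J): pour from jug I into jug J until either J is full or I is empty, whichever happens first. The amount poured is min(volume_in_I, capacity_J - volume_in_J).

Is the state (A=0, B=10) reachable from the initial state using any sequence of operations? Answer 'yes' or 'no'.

Answer: yes

Derivation:
BFS from (A=0, B=12):
  1. fill(A) -> (A=10 B=12)
  2. empty(B) -> (A=10 B=0)
  3. pour(A -> B) -> (A=0 B=10)
Target reached → yes.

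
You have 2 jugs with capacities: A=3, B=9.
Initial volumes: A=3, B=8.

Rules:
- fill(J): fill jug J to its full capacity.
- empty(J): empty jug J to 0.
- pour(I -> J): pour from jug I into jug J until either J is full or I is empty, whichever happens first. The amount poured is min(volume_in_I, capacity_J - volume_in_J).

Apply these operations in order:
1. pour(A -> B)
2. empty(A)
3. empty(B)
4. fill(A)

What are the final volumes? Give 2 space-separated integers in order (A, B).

Step 1: pour(A -> B) -> (A=2 B=9)
Step 2: empty(A) -> (A=0 B=9)
Step 3: empty(B) -> (A=0 B=0)
Step 4: fill(A) -> (A=3 B=0)

Answer: 3 0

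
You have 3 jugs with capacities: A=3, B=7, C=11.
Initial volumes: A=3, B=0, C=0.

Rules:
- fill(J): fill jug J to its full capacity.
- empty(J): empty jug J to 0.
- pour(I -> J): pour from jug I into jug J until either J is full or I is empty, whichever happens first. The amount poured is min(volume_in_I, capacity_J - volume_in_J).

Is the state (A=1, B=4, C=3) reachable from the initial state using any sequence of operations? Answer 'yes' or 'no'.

BFS explored all 264 reachable states.
Reachable set includes: (0,0,0), (0,0,1), (0,0,2), (0,0,3), (0,0,4), (0,0,5), (0,0,6), (0,0,7), (0,0,8), (0,0,9), (0,0,10), (0,0,11) ...
Target (A=1, B=4, C=3) not in reachable set → no.

Answer: no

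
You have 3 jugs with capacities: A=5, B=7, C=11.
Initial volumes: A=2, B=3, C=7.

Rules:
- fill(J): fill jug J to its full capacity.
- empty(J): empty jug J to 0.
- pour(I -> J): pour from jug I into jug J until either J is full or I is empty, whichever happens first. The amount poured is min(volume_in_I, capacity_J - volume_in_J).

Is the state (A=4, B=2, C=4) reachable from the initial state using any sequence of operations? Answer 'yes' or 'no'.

Answer: no

Derivation:
BFS explored all 337 reachable states.
Reachable set includes: (0,0,0), (0,0,1), (0,0,2), (0,0,3), (0,0,4), (0,0,5), (0,0,6), (0,0,7), (0,0,8), (0,0,9), (0,0,10), (0,0,11) ...
Target (A=4, B=2, C=4) not in reachable set → no.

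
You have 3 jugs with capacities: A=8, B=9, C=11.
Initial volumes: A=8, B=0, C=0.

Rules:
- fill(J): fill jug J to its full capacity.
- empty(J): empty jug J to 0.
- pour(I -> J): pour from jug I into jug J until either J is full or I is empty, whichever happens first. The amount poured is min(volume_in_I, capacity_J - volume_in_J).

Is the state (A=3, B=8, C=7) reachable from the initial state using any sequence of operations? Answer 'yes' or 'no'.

Answer: no

Derivation:
BFS explored all 520 reachable states.
Reachable set includes: (0,0,0), (0,0,1), (0,0,2), (0,0,3), (0,0,4), (0,0,5), (0,0,6), (0,0,7), (0,0,8), (0,0,9), (0,0,10), (0,0,11) ...
Target (A=3, B=8, C=7) not in reachable set → no.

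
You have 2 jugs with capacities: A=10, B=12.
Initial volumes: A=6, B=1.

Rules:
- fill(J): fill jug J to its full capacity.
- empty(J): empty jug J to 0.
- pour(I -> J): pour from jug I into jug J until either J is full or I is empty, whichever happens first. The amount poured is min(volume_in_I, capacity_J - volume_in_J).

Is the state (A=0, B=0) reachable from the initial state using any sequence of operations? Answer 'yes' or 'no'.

Answer: yes

Derivation:
BFS from (A=6, B=1):
  1. empty(A) -> (A=0 B=1)
  2. empty(B) -> (A=0 B=0)
Target reached → yes.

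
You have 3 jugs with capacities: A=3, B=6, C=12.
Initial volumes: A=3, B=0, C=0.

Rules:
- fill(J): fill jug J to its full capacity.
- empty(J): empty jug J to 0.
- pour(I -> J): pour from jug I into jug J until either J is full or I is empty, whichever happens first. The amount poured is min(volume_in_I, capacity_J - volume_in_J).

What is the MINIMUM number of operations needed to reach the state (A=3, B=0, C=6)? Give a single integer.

BFS from (A=3, B=0, C=0). One shortest path:
  1. fill(B) -> (A=3 B=6 C=0)
  2. pour(B -> C) -> (A=3 B=0 C=6)
Reached target in 2 moves.

Answer: 2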